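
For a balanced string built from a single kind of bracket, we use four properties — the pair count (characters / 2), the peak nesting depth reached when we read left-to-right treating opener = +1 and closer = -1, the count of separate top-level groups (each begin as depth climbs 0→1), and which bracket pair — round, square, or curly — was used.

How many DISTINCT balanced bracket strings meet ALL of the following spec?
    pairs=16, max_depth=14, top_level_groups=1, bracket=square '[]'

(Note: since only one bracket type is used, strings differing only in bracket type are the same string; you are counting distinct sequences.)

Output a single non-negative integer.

Answer: 348

Derivation:
Spec: pairs=16 depth=14 groups=1
Count(depth <= 14) = 9694817
Count(depth <= 13) = 9694469
Count(depth == 14) = 9694817 - 9694469 = 348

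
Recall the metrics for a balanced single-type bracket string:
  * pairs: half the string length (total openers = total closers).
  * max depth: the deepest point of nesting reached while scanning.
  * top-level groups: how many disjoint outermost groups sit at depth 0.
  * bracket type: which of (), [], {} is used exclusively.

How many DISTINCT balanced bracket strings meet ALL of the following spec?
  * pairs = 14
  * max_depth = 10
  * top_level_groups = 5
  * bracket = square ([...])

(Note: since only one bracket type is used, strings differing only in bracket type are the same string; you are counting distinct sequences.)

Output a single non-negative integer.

Spec: pairs=14 depth=10 groups=5
Count(depth <= 10) = 177650
Count(depth <= 9) = 177645
Count(depth == 10) = 177650 - 177645 = 5

Answer: 5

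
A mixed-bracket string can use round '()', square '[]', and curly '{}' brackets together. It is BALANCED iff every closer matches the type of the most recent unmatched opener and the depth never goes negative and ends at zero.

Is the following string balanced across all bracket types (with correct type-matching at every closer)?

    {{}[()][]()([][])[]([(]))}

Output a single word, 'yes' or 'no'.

Answer: no

Derivation:
pos 0: push '{'; stack = {
pos 1: push '{'; stack = {{
pos 2: '}' matches '{'; pop; stack = {
pos 3: push '['; stack = {[
pos 4: push '('; stack = {[(
pos 5: ')' matches '('; pop; stack = {[
pos 6: ']' matches '['; pop; stack = {
pos 7: push '['; stack = {[
pos 8: ']' matches '['; pop; stack = {
pos 9: push '('; stack = {(
pos 10: ')' matches '('; pop; stack = {
pos 11: push '('; stack = {(
pos 12: push '['; stack = {([
pos 13: ']' matches '['; pop; stack = {(
pos 14: push '['; stack = {([
pos 15: ']' matches '['; pop; stack = {(
pos 16: ')' matches '('; pop; stack = {
pos 17: push '['; stack = {[
pos 18: ']' matches '['; pop; stack = {
pos 19: push '('; stack = {(
pos 20: push '['; stack = {([
pos 21: push '('; stack = {([(
pos 22: saw closer ']' but top of stack is '(' (expected ')') → INVALID
Verdict: type mismatch at position 22: ']' closes '(' → no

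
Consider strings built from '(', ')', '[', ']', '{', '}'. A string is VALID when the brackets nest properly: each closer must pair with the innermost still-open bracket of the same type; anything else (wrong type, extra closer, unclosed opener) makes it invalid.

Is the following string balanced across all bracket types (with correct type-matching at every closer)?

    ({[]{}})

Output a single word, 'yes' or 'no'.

Answer: yes

Derivation:
pos 0: push '('; stack = (
pos 1: push '{'; stack = ({
pos 2: push '['; stack = ({[
pos 3: ']' matches '['; pop; stack = ({
pos 4: push '{'; stack = ({{
pos 5: '}' matches '{'; pop; stack = ({
pos 6: '}' matches '{'; pop; stack = (
pos 7: ')' matches '('; pop; stack = (empty)
end: stack empty → VALID
Verdict: properly nested → yes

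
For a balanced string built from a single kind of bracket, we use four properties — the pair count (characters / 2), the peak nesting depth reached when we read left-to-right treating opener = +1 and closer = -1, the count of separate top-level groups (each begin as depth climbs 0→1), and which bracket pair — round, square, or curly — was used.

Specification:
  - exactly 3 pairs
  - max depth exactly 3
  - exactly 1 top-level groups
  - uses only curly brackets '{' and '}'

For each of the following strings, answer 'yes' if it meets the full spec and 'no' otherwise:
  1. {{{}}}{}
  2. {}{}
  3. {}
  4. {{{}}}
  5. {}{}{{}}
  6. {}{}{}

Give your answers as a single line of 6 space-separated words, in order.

Answer: no no no yes no no

Derivation:
String 1 '{{{}}}{}': depth seq [1 2 3 2 1 0 1 0]
  -> pairs=4 depth=3 groups=2 -> no
String 2 '{}{}': depth seq [1 0 1 0]
  -> pairs=2 depth=1 groups=2 -> no
String 3 '{}': depth seq [1 0]
  -> pairs=1 depth=1 groups=1 -> no
String 4 '{{{}}}': depth seq [1 2 3 2 1 0]
  -> pairs=3 depth=3 groups=1 -> yes
String 5 '{}{}{{}}': depth seq [1 0 1 0 1 2 1 0]
  -> pairs=4 depth=2 groups=3 -> no
String 6 '{}{}{}': depth seq [1 0 1 0 1 0]
  -> pairs=3 depth=1 groups=3 -> no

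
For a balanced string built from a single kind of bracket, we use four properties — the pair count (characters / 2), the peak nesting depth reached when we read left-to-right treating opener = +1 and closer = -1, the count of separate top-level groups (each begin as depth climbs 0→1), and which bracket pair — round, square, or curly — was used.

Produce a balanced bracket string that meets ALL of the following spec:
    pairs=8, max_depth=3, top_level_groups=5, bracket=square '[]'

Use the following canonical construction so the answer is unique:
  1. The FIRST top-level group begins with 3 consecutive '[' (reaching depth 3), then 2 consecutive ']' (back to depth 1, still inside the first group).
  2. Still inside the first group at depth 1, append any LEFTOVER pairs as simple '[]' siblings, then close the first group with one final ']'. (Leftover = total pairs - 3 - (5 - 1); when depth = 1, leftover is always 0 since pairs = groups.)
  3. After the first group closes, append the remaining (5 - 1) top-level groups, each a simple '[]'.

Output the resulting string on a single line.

Answer: [[[]][]][][][][]

Derivation:
Spec: pairs=8 depth=3 groups=5
Leftover pairs = 8 - 3 - (5-1) = 1
First group: deep chain of depth 3 + 1 sibling pairs
Remaining 4 groups: simple '[]' each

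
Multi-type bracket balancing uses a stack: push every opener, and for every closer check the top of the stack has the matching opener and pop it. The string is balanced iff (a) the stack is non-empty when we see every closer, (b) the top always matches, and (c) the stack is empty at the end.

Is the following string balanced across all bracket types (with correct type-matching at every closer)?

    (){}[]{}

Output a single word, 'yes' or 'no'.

pos 0: push '('; stack = (
pos 1: ')' matches '('; pop; stack = (empty)
pos 2: push '{'; stack = {
pos 3: '}' matches '{'; pop; stack = (empty)
pos 4: push '['; stack = [
pos 5: ']' matches '['; pop; stack = (empty)
pos 6: push '{'; stack = {
pos 7: '}' matches '{'; pop; stack = (empty)
end: stack empty → VALID
Verdict: properly nested → yes

Answer: yes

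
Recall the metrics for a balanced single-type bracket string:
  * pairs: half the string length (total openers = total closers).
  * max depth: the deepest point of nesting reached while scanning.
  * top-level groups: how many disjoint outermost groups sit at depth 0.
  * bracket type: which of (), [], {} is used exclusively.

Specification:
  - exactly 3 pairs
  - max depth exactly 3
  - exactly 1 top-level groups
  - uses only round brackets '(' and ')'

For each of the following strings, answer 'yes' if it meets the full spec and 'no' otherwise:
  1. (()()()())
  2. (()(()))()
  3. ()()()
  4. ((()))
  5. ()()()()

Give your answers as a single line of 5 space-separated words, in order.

Answer: no no no yes no

Derivation:
String 1 '(()()()())': depth seq [1 2 1 2 1 2 1 2 1 0]
  -> pairs=5 depth=2 groups=1 -> no
String 2 '(()(()))()': depth seq [1 2 1 2 3 2 1 0 1 0]
  -> pairs=5 depth=3 groups=2 -> no
String 3 '()()()': depth seq [1 0 1 0 1 0]
  -> pairs=3 depth=1 groups=3 -> no
String 4 '((()))': depth seq [1 2 3 2 1 0]
  -> pairs=3 depth=3 groups=1 -> yes
String 5 '()()()()': depth seq [1 0 1 0 1 0 1 0]
  -> pairs=4 depth=1 groups=4 -> no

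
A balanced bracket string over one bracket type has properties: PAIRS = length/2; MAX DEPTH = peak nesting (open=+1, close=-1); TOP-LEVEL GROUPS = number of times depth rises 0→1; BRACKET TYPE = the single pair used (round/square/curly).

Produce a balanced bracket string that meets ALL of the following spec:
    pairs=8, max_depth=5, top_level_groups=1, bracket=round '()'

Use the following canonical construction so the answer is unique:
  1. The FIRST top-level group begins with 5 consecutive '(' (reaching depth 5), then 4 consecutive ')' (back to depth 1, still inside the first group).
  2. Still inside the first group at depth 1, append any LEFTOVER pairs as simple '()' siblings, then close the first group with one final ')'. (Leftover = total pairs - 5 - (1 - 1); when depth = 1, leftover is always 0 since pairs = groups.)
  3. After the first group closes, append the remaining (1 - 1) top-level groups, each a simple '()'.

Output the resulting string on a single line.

Spec: pairs=8 depth=5 groups=1
Leftover pairs = 8 - 5 - (1-1) = 3
First group: deep chain of depth 5 + 3 sibling pairs
Remaining 0 groups: simple '()' each

Answer: ((((())))()()())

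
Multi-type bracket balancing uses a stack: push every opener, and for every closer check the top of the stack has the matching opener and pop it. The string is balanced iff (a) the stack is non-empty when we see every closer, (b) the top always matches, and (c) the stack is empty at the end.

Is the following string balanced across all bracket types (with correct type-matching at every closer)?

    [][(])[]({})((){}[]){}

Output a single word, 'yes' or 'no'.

pos 0: push '['; stack = [
pos 1: ']' matches '['; pop; stack = (empty)
pos 2: push '['; stack = [
pos 3: push '('; stack = [(
pos 4: saw closer ']' but top of stack is '(' (expected ')') → INVALID
Verdict: type mismatch at position 4: ']' closes '(' → no

Answer: no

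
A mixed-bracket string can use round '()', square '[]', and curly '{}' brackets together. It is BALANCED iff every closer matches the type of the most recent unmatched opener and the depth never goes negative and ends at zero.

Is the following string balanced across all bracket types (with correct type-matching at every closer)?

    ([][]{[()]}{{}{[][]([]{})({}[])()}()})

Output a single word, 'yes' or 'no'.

pos 0: push '('; stack = (
pos 1: push '['; stack = ([
pos 2: ']' matches '['; pop; stack = (
pos 3: push '['; stack = ([
pos 4: ']' matches '['; pop; stack = (
pos 5: push '{'; stack = ({
pos 6: push '['; stack = ({[
pos 7: push '('; stack = ({[(
pos 8: ')' matches '('; pop; stack = ({[
pos 9: ']' matches '['; pop; stack = ({
pos 10: '}' matches '{'; pop; stack = (
pos 11: push '{'; stack = ({
pos 12: push '{'; stack = ({{
pos 13: '}' matches '{'; pop; stack = ({
pos 14: push '{'; stack = ({{
pos 15: push '['; stack = ({{[
pos 16: ']' matches '['; pop; stack = ({{
pos 17: push '['; stack = ({{[
pos 18: ']' matches '['; pop; stack = ({{
pos 19: push '('; stack = ({{(
pos 20: push '['; stack = ({{([
pos 21: ']' matches '['; pop; stack = ({{(
pos 22: push '{'; stack = ({{({
pos 23: '}' matches '{'; pop; stack = ({{(
pos 24: ')' matches '('; pop; stack = ({{
pos 25: push '('; stack = ({{(
pos 26: push '{'; stack = ({{({
pos 27: '}' matches '{'; pop; stack = ({{(
pos 28: push '['; stack = ({{([
pos 29: ']' matches '['; pop; stack = ({{(
pos 30: ')' matches '('; pop; stack = ({{
pos 31: push '('; stack = ({{(
pos 32: ')' matches '('; pop; stack = ({{
pos 33: '}' matches '{'; pop; stack = ({
pos 34: push '('; stack = ({(
pos 35: ')' matches '('; pop; stack = ({
pos 36: '}' matches '{'; pop; stack = (
pos 37: ')' matches '('; pop; stack = (empty)
end: stack empty → VALID
Verdict: properly nested → yes

Answer: yes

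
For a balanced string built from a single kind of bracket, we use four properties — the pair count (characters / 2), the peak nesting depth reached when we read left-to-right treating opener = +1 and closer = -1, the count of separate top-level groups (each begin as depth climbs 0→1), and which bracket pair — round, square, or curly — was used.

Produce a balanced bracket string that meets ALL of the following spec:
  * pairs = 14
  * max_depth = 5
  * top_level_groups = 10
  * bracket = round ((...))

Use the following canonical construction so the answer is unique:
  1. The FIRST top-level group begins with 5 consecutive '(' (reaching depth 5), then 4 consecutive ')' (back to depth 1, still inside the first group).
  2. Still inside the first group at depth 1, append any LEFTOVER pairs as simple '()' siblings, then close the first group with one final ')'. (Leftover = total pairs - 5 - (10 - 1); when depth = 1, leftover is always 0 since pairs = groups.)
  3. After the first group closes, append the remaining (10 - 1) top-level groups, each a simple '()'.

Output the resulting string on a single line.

Spec: pairs=14 depth=5 groups=10
Leftover pairs = 14 - 5 - (10-1) = 0
First group: deep chain of depth 5 + 0 sibling pairs
Remaining 9 groups: simple '()' each

Answer: ((((()))))()()()()()()()()()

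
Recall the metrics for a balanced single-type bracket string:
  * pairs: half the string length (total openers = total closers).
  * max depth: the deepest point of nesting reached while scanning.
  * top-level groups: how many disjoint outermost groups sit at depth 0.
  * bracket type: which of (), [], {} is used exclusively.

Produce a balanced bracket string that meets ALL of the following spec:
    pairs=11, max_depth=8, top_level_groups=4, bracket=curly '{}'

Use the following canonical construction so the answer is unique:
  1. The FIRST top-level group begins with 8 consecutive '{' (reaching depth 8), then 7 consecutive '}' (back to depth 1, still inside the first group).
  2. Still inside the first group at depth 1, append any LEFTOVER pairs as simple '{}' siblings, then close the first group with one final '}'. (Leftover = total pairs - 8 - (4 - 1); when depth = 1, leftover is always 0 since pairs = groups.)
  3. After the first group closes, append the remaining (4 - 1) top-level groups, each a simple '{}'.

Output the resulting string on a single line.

Answer: {{{{{{{{}}}}}}}}{}{}{}

Derivation:
Spec: pairs=11 depth=8 groups=4
Leftover pairs = 11 - 8 - (4-1) = 0
First group: deep chain of depth 8 + 0 sibling pairs
Remaining 3 groups: simple '{}' each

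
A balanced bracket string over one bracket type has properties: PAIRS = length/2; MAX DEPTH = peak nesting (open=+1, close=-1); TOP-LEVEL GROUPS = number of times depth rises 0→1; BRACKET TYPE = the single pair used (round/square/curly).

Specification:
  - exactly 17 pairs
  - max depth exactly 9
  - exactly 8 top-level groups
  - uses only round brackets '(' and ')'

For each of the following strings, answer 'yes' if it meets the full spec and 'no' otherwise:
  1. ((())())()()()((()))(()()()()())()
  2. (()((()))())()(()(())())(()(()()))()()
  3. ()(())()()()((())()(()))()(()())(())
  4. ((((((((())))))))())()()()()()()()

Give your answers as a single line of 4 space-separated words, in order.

String 1 '((())())()()()((()))(()()()()())()': depth seq [1 2 3 2 1 2 1 0 1 0 1 0 1 0 1 2 3 2 1 0 1 2 1 2 1 2 1 2 1 2 1 0 1 0]
  -> pairs=17 depth=3 groups=7 -> no
String 2 '(()((()))())()(()(())())(()(()()))()()': depth seq [1 2 1 2 3 4 3 2 1 2 1 0 1 0 1 2 1 2 3 2 1 2 1 0 1 2 1 2 3 2 3 2 1 0 1 0 1 0]
  -> pairs=19 depth=4 groups=6 -> no
String 3 '()(())()()()((())()(()))()(()())(())': depth seq [1 0 1 2 1 0 1 0 1 0 1 0 1 2 3 2 1 2 1 2 3 2 1 0 1 0 1 2 1 2 1 0 1 2 1 0]
  -> pairs=18 depth=3 groups=9 -> no
String 4 '((((((((())))))))())()()()()()()()': depth seq [1 2 3 4 5 6 7 8 9 8 7 6 5 4 3 2 1 2 1 0 1 0 1 0 1 0 1 0 1 0 1 0 1 0]
  -> pairs=17 depth=9 groups=8 -> yes

Answer: no no no yes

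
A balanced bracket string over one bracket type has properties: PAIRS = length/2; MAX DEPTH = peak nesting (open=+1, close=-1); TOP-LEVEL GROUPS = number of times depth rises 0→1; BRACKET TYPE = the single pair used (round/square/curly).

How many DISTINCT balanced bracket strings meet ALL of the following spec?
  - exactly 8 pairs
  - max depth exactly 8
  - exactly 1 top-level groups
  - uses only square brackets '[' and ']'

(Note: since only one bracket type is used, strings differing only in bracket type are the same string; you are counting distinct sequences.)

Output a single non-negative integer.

Answer: 1

Derivation:
Spec: pairs=8 depth=8 groups=1
Count(depth <= 8) = 429
Count(depth <= 7) = 428
Count(depth == 8) = 429 - 428 = 1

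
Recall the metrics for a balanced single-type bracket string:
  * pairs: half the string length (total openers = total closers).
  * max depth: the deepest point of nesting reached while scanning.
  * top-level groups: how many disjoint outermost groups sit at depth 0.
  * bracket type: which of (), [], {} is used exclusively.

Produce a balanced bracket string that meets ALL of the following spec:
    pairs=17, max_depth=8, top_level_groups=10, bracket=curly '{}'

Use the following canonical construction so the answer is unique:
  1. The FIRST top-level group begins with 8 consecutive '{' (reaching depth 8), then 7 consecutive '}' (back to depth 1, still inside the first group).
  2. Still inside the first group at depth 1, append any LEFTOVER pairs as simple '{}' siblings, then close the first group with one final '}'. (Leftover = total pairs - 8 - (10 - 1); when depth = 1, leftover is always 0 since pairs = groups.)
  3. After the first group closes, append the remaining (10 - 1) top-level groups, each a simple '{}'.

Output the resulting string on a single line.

Answer: {{{{{{{{}}}}}}}}{}{}{}{}{}{}{}{}{}

Derivation:
Spec: pairs=17 depth=8 groups=10
Leftover pairs = 17 - 8 - (10-1) = 0
First group: deep chain of depth 8 + 0 sibling pairs
Remaining 9 groups: simple '{}' each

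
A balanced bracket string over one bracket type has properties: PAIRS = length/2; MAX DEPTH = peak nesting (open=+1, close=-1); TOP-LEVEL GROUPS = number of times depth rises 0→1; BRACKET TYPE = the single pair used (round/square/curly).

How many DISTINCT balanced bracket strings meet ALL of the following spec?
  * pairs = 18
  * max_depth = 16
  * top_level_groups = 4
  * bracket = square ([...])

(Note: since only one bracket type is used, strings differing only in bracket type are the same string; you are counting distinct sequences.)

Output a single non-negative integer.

Answer: 0

Derivation:
Spec: pairs=18 depth=16 groups=4
Count(depth <= 16) = 58929450
Count(depth <= 15) = 58929450
Count(depth == 16) = 58929450 - 58929450 = 0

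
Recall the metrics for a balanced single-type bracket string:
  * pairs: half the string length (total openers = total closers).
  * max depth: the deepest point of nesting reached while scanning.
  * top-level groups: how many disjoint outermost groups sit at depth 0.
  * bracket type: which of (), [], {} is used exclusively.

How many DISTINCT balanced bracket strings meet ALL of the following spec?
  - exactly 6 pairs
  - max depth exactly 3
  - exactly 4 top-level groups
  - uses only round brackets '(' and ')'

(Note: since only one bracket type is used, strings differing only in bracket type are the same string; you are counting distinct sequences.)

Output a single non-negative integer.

Spec: pairs=6 depth=3 groups=4
Count(depth <= 3) = 14
Count(depth <= 2) = 10
Count(depth == 3) = 14 - 10 = 4

Answer: 4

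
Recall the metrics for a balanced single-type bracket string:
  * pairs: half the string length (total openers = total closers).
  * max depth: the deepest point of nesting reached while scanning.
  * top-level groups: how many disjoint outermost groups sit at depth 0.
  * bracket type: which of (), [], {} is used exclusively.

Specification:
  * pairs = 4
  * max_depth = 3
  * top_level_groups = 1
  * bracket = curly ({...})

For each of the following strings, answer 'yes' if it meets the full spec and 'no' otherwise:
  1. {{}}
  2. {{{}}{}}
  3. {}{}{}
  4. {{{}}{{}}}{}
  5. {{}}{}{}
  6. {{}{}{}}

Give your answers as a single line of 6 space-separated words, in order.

String 1 '{{}}': depth seq [1 2 1 0]
  -> pairs=2 depth=2 groups=1 -> no
String 2 '{{{}}{}}': depth seq [1 2 3 2 1 2 1 0]
  -> pairs=4 depth=3 groups=1 -> yes
String 3 '{}{}{}': depth seq [1 0 1 0 1 0]
  -> pairs=3 depth=1 groups=3 -> no
String 4 '{{{}}{{}}}{}': depth seq [1 2 3 2 1 2 3 2 1 0 1 0]
  -> pairs=6 depth=3 groups=2 -> no
String 5 '{{}}{}{}': depth seq [1 2 1 0 1 0 1 0]
  -> pairs=4 depth=2 groups=3 -> no
String 6 '{{}{}{}}': depth seq [1 2 1 2 1 2 1 0]
  -> pairs=4 depth=2 groups=1 -> no

Answer: no yes no no no no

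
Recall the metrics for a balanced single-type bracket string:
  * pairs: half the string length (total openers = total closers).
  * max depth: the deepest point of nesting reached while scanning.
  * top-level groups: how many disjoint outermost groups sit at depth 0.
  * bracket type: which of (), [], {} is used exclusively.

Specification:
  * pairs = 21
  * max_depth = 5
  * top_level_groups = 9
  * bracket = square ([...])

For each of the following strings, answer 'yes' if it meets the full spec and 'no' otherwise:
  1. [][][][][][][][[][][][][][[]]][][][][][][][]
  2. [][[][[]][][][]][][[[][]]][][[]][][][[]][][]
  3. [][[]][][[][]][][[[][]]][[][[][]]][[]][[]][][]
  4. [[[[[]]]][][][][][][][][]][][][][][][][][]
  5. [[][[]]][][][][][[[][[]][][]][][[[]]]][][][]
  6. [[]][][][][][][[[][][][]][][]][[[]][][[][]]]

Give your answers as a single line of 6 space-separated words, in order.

String 1 '[][][][][][][][[][][][][][[]]][][][][][][][]': depth seq [1 0 1 0 1 0 1 0 1 0 1 0 1 0 1 2 1 2 1 2 1 2 1 2 1 2 3 2 1 0 1 0 1 0 1 0 1 0 1 0 1 0 1 0]
  -> pairs=22 depth=3 groups=15 -> no
String 2 '[][[][[]][][][]][][[[][]]][][[]][][][[]][][]': depth seq [1 0 1 2 1 2 3 2 1 2 1 2 1 2 1 0 1 0 1 2 3 2 3 2 1 0 1 0 1 2 1 0 1 0 1 0 1 2 1 0 1 0 1 0]
  -> pairs=22 depth=3 groups=11 -> no
String 3 '[][[]][][[][]][][[[][]]][[][[][]]][[]][[]][][]': depth seq [1 0 1 2 1 0 1 0 1 2 1 2 1 0 1 0 1 2 3 2 3 2 1 0 1 2 1 2 3 2 3 2 1 0 1 2 1 0 1 2 1 0 1 0 1 0]
  -> pairs=23 depth=3 groups=11 -> no
String 4 '[[[[[]]]][][][][][][][][]][][][][][][][][]': depth seq [1 2 3 4 5 4 3 2 1 2 1 2 1 2 1 2 1 2 1 2 1 2 1 2 1 0 1 0 1 0 1 0 1 0 1 0 1 0 1 0 1 0]
  -> pairs=21 depth=5 groups=9 -> yes
String 5 '[[][[]]][][][][][[[][[]][][]][][[[]]]][][][]': depth seq [1 2 1 2 3 2 1 0 1 0 1 0 1 0 1 0 1 2 3 2 3 4 3 2 3 2 3 2 1 2 1 2 3 4 3 2 1 0 1 0 1 0 1 0]
  -> pairs=22 depth=4 groups=9 -> no
String 6 '[[]][][][][][][[[][][][]][][]][[[]][][[][]]]': depth seq [1 2 1 0 1 0 1 0 1 0 1 0 1 0 1 2 3 2 3 2 3 2 3 2 1 2 1 2 1 0 1 2 3 2 1 2 1 2 3 2 3 2 1 0]
  -> pairs=22 depth=3 groups=8 -> no

Answer: no no no yes no no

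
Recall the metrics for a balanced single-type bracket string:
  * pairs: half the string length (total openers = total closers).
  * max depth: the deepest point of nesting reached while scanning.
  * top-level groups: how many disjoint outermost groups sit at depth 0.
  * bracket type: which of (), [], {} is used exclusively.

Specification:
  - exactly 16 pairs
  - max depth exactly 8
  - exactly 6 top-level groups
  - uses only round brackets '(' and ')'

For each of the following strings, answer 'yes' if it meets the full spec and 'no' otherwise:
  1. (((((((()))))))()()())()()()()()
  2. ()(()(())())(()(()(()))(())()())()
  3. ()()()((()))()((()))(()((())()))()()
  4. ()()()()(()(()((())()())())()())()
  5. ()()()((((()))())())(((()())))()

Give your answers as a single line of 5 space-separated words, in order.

Answer: yes no no no no

Derivation:
String 1 '(((((((()))))))()()())()()()()()': depth seq [1 2 3 4 5 6 7 8 7 6 5 4 3 2 1 2 1 2 1 2 1 0 1 0 1 0 1 0 1 0 1 0]
  -> pairs=16 depth=8 groups=6 -> yes
String 2 '()(()(())())(()(()(()))(())()())()': depth seq [1 0 1 2 1 2 3 2 1 2 1 0 1 2 1 2 3 2 3 4 3 2 1 2 3 2 1 2 1 2 1 0 1 0]
  -> pairs=17 depth=4 groups=4 -> no
String 3 '()()()((()))()((()))(()((())()))()()': depth seq [1 0 1 0 1 0 1 2 3 2 1 0 1 0 1 2 3 2 1 0 1 2 1 2 3 4 3 2 3 2 1 0 1 0 1 0]
  -> pairs=18 depth=4 groups=9 -> no
String 4 '()()()()(()(()((())()())())()())()': depth seq [1 0 1 0 1 0 1 0 1 2 1 2 3 2 3 4 5 4 3 4 3 4 3 2 3 2 1 2 1 2 1 0 1 0]
  -> pairs=17 depth=5 groups=6 -> no
String 5 '()()()((((()))())())(((()())))()': depth seq [1 0 1 0 1 0 1 2 3 4 5 4 3 2 3 2 1 2 1 0 1 2 3 4 3 4 3 2 1 0 1 0]
  -> pairs=16 depth=5 groups=6 -> no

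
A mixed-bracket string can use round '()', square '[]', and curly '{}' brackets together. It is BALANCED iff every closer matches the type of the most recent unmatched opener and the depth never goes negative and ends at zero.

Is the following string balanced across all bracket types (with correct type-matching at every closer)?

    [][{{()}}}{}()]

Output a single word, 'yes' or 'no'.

Answer: no

Derivation:
pos 0: push '['; stack = [
pos 1: ']' matches '['; pop; stack = (empty)
pos 2: push '['; stack = [
pos 3: push '{'; stack = [{
pos 4: push '{'; stack = [{{
pos 5: push '('; stack = [{{(
pos 6: ')' matches '('; pop; stack = [{{
pos 7: '}' matches '{'; pop; stack = [{
pos 8: '}' matches '{'; pop; stack = [
pos 9: saw closer '}' but top of stack is '[' (expected ']') → INVALID
Verdict: type mismatch at position 9: '}' closes '[' → no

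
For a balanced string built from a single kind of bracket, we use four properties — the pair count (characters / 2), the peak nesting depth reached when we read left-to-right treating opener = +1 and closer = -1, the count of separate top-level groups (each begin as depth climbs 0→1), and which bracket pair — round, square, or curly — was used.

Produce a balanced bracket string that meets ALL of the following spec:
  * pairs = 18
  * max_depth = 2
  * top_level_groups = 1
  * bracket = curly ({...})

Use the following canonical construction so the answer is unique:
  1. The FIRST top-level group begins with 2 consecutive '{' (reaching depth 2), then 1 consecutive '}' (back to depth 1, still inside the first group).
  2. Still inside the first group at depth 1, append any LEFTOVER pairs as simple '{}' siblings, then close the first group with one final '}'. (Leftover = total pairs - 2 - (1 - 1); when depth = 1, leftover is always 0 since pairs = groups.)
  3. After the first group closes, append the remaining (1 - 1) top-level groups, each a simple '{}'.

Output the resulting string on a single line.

Spec: pairs=18 depth=2 groups=1
Leftover pairs = 18 - 2 - (1-1) = 16
First group: deep chain of depth 2 + 16 sibling pairs
Remaining 0 groups: simple '{}' each

Answer: {{}{}{}{}{}{}{}{}{}{}{}{}{}{}{}{}{}}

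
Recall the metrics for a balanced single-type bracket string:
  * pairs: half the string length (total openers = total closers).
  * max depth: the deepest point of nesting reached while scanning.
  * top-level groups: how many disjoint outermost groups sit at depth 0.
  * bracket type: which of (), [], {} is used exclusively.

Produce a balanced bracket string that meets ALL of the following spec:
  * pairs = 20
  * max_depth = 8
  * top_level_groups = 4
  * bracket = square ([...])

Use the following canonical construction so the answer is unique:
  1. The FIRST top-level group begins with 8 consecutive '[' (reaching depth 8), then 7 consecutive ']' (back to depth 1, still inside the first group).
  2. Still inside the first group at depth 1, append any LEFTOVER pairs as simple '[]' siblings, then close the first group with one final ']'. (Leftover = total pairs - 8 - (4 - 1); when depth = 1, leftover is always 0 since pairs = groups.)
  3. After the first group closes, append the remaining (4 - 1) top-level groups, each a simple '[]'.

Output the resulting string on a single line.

Answer: [[[[[[[[]]]]]]][][][][][][][][][]][][][]

Derivation:
Spec: pairs=20 depth=8 groups=4
Leftover pairs = 20 - 8 - (4-1) = 9
First group: deep chain of depth 8 + 9 sibling pairs
Remaining 3 groups: simple '[]' each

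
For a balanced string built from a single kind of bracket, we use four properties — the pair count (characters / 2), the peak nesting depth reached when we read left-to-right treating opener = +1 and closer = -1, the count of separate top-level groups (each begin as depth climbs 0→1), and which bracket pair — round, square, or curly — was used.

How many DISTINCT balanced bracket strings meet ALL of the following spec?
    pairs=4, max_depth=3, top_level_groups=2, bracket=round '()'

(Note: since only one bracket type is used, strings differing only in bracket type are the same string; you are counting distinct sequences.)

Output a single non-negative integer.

Spec: pairs=4 depth=3 groups=2
Count(depth <= 3) = 5
Count(depth <= 2) = 3
Count(depth == 3) = 5 - 3 = 2

Answer: 2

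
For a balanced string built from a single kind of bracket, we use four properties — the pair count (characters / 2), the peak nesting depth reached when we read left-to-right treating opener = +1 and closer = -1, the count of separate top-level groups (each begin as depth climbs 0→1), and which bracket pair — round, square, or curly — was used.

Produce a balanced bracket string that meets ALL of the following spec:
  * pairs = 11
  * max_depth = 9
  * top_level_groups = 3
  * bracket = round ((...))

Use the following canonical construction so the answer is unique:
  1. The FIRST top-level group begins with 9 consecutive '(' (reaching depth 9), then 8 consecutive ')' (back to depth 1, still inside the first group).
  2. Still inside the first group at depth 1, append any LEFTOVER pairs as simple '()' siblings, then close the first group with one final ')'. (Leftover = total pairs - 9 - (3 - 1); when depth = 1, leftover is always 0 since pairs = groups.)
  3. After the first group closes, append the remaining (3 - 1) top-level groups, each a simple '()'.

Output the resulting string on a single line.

Answer: ((((((((()))))))))()()

Derivation:
Spec: pairs=11 depth=9 groups=3
Leftover pairs = 11 - 9 - (3-1) = 0
First group: deep chain of depth 9 + 0 sibling pairs
Remaining 2 groups: simple '()' each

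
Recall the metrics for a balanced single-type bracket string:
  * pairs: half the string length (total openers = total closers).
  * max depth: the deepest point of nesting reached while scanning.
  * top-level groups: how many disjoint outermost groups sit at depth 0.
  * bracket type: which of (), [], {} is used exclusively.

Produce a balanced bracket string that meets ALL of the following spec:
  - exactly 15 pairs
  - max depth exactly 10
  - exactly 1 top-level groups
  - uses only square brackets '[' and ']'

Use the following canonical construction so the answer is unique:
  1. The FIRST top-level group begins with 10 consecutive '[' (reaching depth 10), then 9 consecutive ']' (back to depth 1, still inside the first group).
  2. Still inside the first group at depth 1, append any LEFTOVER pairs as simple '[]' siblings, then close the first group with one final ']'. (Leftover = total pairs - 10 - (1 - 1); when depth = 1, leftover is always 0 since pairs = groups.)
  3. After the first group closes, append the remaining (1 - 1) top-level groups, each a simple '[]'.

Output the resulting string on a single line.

Spec: pairs=15 depth=10 groups=1
Leftover pairs = 15 - 10 - (1-1) = 5
First group: deep chain of depth 10 + 5 sibling pairs
Remaining 0 groups: simple '[]' each

Answer: [[[[[[[[[[]]]]]]]]][][][][][]]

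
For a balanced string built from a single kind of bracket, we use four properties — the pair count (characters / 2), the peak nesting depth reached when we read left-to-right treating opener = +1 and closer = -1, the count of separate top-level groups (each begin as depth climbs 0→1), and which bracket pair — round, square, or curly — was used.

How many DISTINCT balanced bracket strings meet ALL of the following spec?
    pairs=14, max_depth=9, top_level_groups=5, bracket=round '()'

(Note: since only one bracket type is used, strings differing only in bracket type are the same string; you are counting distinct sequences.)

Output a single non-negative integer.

Spec: pairs=14 depth=9 groups=5
Count(depth <= 9) = 177645
Count(depth <= 8) = 177550
Count(depth == 9) = 177645 - 177550 = 95

Answer: 95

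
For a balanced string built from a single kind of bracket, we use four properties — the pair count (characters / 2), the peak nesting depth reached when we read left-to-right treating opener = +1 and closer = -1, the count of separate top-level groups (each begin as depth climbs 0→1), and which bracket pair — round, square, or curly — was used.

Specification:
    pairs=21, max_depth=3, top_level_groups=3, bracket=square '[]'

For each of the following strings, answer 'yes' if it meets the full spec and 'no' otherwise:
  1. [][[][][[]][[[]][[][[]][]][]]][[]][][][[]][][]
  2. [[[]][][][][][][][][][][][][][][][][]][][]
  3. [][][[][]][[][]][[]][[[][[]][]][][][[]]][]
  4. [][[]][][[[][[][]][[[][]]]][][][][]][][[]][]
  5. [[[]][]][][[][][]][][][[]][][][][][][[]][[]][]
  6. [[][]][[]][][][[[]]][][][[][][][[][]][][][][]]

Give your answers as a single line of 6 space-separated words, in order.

String 1 '[][[][][[]][[[]][[][[]][]][]]][[]][][][[]][][]': depth seq [1 0 1 2 1 2 1 2 3 2 1 2 3 4 3 2 3 4 3 4 5 4 3 4 3 2 3 2 1 0 1 2 1 0 1 0 1 0 1 2 1 0 1 0 1 0]
  -> pairs=23 depth=5 groups=8 -> no
String 2 '[[[]][][][][][][][][][][][][][][][][]][][]': depth seq [1 2 3 2 1 2 1 2 1 2 1 2 1 2 1 2 1 2 1 2 1 2 1 2 1 2 1 2 1 2 1 2 1 2 1 2 1 0 1 0 1 0]
  -> pairs=21 depth=3 groups=3 -> yes
String 3 '[][][[][]][[][]][[]][[[][[]][]][][][[]]][]': depth seq [1 0 1 0 1 2 1 2 1 0 1 2 1 2 1 0 1 2 1 0 1 2 3 2 3 4 3 2 3 2 1 2 1 2 1 2 3 2 1 0 1 0]
  -> pairs=21 depth=4 groups=7 -> no
String 4 '[][[]][][[[][[][]][[[][]]]][][][][]][][[]][]': depth seq [1 0 1 2 1 0 1 0 1 2 3 2 3 4 3 4 3 2 3 4 5 4 5 4 3 2 1 2 1 2 1 2 1 2 1 0 1 0 1 2 1 0 1 0]
  -> pairs=22 depth=5 groups=7 -> no
String 5 '[[[]][]][][[][][]][][][[]][][][][][][[]][[]][]': depth seq [1 2 3 2 1 2 1 0 1 0 1 2 1 2 1 2 1 0 1 0 1 0 1 2 1 0 1 0 1 0 1 0 1 0 1 0 1 2 1 0 1 2 1 0 1 0]
  -> pairs=23 depth=3 groups=14 -> no
String 6 '[[][]][[]][][][[[]]][][][[][][][[][]][][][][]]': depth seq [1 2 1 2 1 0 1 2 1 0 1 0 1 0 1 2 3 2 1 0 1 0 1 0 1 2 1 2 1 2 1 2 3 2 3 2 1 2 1 2 1 2 1 2 1 0]
  -> pairs=23 depth=3 groups=8 -> no

Answer: no yes no no no no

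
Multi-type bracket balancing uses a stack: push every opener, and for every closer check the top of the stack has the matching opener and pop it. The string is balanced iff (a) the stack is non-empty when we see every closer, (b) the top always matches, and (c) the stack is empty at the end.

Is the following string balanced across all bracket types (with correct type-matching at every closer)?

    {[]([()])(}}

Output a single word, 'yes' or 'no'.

pos 0: push '{'; stack = {
pos 1: push '['; stack = {[
pos 2: ']' matches '['; pop; stack = {
pos 3: push '('; stack = {(
pos 4: push '['; stack = {([
pos 5: push '('; stack = {([(
pos 6: ')' matches '('; pop; stack = {([
pos 7: ']' matches '['; pop; stack = {(
pos 8: ')' matches '('; pop; stack = {
pos 9: push '('; stack = {(
pos 10: saw closer '}' but top of stack is '(' (expected ')') → INVALID
Verdict: type mismatch at position 10: '}' closes '(' → no

Answer: no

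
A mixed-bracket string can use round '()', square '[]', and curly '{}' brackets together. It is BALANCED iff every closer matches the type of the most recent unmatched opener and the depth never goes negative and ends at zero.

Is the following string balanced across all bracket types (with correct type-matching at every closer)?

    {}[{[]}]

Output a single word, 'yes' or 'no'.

Answer: yes

Derivation:
pos 0: push '{'; stack = {
pos 1: '}' matches '{'; pop; stack = (empty)
pos 2: push '['; stack = [
pos 3: push '{'; stack = [{
pos 4: push '['; stack = [{[
pos 5: ']' matches '['; pop; stack = [{
pos 6: '}' matches '{'; pop; stack = [
pos 7: ']' matches '['; pop; stack = (empty)
end: stack empty → VALID
Verdict: properly nested → yes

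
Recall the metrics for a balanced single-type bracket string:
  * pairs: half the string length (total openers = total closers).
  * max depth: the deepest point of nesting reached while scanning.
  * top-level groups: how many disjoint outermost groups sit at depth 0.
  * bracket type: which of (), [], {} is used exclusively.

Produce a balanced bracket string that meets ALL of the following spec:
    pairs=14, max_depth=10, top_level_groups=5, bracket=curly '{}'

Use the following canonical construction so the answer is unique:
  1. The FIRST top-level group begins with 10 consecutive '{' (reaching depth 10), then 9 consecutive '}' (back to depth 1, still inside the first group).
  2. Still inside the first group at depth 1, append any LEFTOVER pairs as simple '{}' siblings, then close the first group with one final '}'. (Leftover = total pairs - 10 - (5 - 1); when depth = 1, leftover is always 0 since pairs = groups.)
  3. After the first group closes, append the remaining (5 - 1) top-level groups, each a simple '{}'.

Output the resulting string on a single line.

Spec: pairs=14 depth=10 groups=5
Leftover pairs = 14 - 10 - (5-1) = 0
First group: deep chain of depth 10 + 0 sibling pairs
Remaining 4 groups: simple '{}' each

Answer: {{{{{{{{{{}}}}}}}}}}{}{}{}{}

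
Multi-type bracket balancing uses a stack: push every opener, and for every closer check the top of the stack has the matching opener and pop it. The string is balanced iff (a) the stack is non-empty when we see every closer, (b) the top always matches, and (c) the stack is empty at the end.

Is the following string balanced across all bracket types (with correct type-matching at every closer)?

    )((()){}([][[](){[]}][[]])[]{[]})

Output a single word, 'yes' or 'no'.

Answer: no

Derivation:
pos 0: saw closer ')' but stack is empty → INVALID
Verdict: unmatched closer ')' at position 0 → no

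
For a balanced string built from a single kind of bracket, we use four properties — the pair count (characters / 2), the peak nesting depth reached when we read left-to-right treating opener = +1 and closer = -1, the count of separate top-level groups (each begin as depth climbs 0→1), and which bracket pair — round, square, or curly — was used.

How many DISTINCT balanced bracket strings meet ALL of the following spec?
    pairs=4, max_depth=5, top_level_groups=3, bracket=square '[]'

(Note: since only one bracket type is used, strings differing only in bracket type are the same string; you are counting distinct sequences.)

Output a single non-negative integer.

Answer: 0

Derivation:
Spec: pairs=4 depth=5 groups=3
Count(depth <= 5) = 3
Count(depth <= 4) = 3
Count(depth == 5) = 3 - 3 = 0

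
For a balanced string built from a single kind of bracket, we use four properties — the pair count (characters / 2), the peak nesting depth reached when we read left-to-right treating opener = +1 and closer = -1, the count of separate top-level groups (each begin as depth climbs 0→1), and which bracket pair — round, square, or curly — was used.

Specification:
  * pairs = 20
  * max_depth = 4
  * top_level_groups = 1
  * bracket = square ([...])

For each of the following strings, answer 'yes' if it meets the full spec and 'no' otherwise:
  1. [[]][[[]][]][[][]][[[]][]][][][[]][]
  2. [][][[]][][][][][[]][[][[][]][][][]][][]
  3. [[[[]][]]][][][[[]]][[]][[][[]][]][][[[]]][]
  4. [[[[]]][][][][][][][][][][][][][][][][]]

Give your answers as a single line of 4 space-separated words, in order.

String 1 '[[]][[[]][]][[][]][[[]][]][][][[]][]': depth seq [1 2 1 0 1 2 3 2 1 2 1 0 1 2 1 2 1 0 1 2 3 2 1 2 1 0 1 0 1 0 1 2 1 0 1 0]
  -> pairs=18 depth=3 groups=8 -> no
String 2 '[][][[]][][][][][[]][[][[][]][][][]][][]': depth seq [1 0 1 0 1 2 1 0 1 0 1 0 1 0 1 0 1 2 1 0 1 2 1 2 3 2 3 2 1 2 1 2 1 2 1 0 1 0 1 0]
  -> pairs=20 depth=3 groups=11 -> no
String 3 '[[[[]][]]][][][[[]]][[]][[][[]][]][][[[]]][]': depth seq [1 2 3 4 3 2 3 2 1 0 1 0 1 0 1 2 3 2 1 0 1 2 1 0 1 2 1 2 3 2 1 2 1 0 1 0 1 2 3 2 1 0 1 0]
  -> pairs=22 depth=4 groups=9 -> no
String 4 '[[[[]]][][][][][][][][][][][][][][][][]]': depth seq [1 2 3 4 3 2 1 2 1 2 1 2 1 2 1 2 1 2 1 2 1 2 1 2 1 2 1 2 1 2 1 2 1 2 1 2 1 2 1 0]
  -> pairs=20 depth=4 groups=1 -> yes

Answer: no no no yes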